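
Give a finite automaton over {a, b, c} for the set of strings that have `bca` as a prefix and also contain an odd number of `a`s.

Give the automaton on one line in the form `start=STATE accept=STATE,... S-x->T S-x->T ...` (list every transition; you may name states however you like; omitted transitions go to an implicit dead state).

Run two small machines in parallel and take their product. The first has 5 states tracking whether the input so far still matches the prefix `bca`; the second has 2 states tracking the count of `a`s modulo 2. A product state is a pair (one from each), accepting exactly when both do. Minimizing collapses redundant product states.
        a   b   c  
>  S0   S1  S2  S1 
   S1   S1  S1  S1 
   S2   S1  S1  S3 
   S3   S4  S1  S1 
 * S4   S5  S4  S4 
   S5   S4  S5  S5 
(> = start, * = accepting)

start=S0 accept=S4 S0-a->S1 S0-b->S2 S0-c->S1 S1-a->S1 S1-b->S1 S1-c->S1 S2-a->S1 S2-b->S1 S2-c->S3 S3-a->S4 S3-b->S1 S3-c->S1 S4-a->S5 S4-b->S4 S4-c->S4 S5-a->S4 S5-b->S5 S5-c->S5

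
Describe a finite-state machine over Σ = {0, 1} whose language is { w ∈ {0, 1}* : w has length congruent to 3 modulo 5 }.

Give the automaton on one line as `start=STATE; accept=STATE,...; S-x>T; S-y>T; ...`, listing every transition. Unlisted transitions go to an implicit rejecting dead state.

Count input length modulo 5: every symbol advances one step around the cycle S0 → S1 → S2 → S3 → S4 → S0. Accept at S3.
5 states suffice.
        0   1  
>  S0   S1  S1 
   S1   S2  S2 
   S2   S3  S3 
 * S3   S4  S4 
   S4   S0  S0 
(> = start, * = accepting)

start=S0; accept=S3; S0-0>S1; S0-1>S1; S1-0>S2; S1-1>S2; S2-0>S3; S2-1>S3; S3-0>S4; S3-1>S4; S4-0>S0; S4-1>S0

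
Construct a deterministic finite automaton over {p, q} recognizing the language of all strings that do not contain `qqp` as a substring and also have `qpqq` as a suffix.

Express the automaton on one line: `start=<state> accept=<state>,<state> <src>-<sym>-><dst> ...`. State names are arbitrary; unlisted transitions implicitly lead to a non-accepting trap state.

Handle the two conditions separately and then intersect. The first has 4 states tracking partial matches of the forbidden pattern `qqp`; the second has 5 states tracking how much of the suffix `qpqq` has currently been matched. A product state is a pair (one from each), accepting exactly when both do. Minimizing collapses redundant product states.
6 states suffice.
       p  q 
>  A   A  B 
   B   C  D 
   C   A  E 
   D   D  D 
   E   C  F 
 * F   D  D 
(> = start, * = accepting)

start=A accept=F A-p->A A-q->B B-p->C B-q->D C-p->A C-q->E D-p->D D-q->D E-p->C E-q->F F-p->D F-q->D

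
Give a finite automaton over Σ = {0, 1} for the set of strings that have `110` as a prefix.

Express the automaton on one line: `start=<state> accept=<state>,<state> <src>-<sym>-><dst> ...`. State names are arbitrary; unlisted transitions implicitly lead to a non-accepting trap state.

Check the first 3 symbols one by one: A through C record how many have matched `110` so far; any wrong symbol goes to the dead state E. After all 3 match we enter the accepting sink D.
5 states suffice.
       0  1 
>  A   E  B 
   B   E  C 
   C   D  E 
 * D   D  D 
   E   E  E 
(> = start, * = accepting)

start=A accept=D A-0->E A-1->B B-0->E B-1->C C-0->D C-1->E D-0->D D-1->D E-0->E E-1->E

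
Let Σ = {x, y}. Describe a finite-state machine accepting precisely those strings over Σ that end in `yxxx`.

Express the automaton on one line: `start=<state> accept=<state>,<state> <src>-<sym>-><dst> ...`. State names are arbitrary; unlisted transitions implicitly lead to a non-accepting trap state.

Remember how much of `yxxx` the current input suffix matches. State A means no match yet; B means the last symbol is `y`; C means the last 2 symbols are `yx`; D means the last 3 symbols are `yxx`; E means the last 4 symbols are `yxxx`. Only E accepts. On a mismatch, fall back to the longest proper suffix that is still a prefix of `yxxx`.
With 5 states:
       x  y 
>  A   A  B 
   B   C  B 
   C   D  B 
   D   E  B 
 * E   A  B 
(> = start, * = accepting)

start=A accept=E A-x->A A-y->B B-x->C B-y->B C-x->D C-y->B D-x->E D-y->B E-x->A E-y->B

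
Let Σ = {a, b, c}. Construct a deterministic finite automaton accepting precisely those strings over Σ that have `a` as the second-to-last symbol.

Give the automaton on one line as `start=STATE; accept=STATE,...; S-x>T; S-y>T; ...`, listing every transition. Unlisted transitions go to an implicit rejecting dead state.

start=s0; accept=s4,s5,s6; s0-a>s1; s0-b>s2; s0-c>s3; s1-a>s4; s1-b>s5; s1-c>s6; s2-a>s7; s2-b>s8; s2-c>s9; s3-a>s10; s3-b>s11; s3-c>s12; s4-a>s4; s4-b>s5; s4-c>s6; s5-a>s7; s5-b>s8; s5-c>s9; s6-a>s10; s6-b>s11; s6-c>s12; s7-a>s4; s7-b>s5; s7-c>s6; s8-a>s7; s8-b>s8; s8-c>s9; s9-a>s10; s9-b>s11; s9-c>s12; s10-a>s4; s10-b>s5; s10-c>s6; s11-a>s7; s11-b>s8; s11-c>s9; s12-a>s10; s12-b>s11; s12-c>s12

Because acceptance depends on a position counted from the end, the machine has to buffer the most recent 2 symbols. Make each state the string of the last up-to-2 symbols read; on input `x` shift the window left and append `x`. Accept when the buffered window has length 2 and begins with `a`.
13 states suffice.
          a    b    c  
>  s0     s1   s2   s3 
   s1     s4   s5   s6 
   s2     s7   s8   s9 
   s3    s10  s11  s12 
 * s4     s4   s5   s6 
 * s5     s7   s8   s9 
 * s6    s10  s11  s12 
   s7     s4   s5   s6 
   s8     s7   s8   s9 
   s9    s10  s11  s12 
   s10    s4   s5   s6 
   s11    s7   s8   s9 
   s12   s10  s11  s12 
(> = start, * = accepting)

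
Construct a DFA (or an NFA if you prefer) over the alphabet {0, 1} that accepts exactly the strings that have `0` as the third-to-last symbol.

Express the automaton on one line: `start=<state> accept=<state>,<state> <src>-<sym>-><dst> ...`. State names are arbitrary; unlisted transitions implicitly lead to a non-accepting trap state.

start=A accept=H,I,J,K A-0->B A-1->C B-0->D B-1->E C-0->F C-1->G D-0->H D-1->I E-0->J E-1->K F-0->L F-1->M G-0->N G-1->O H-0->H H-1->I I-0->J I-1->K J-0->L J-1->M K-0->N K-1->O L-0->H L-1->I M-0->J M-1->K N-0->L N-1->M O-0->N O-1->O

A DFA must remember the last 3 symbols (since which symbol is third-to-last isn't known until the input ends). Use one state per possible window of the last ≤3 symbols; accept from those whose window starts with `0`.
A 15-state machine:
       0  1 
>  A   B  C 
   B   D  E 
   C   F  G 
   D   H  I 
   E   J  K 
   F   L  M 
   G   N  O 
 * H   H  I 
 * I   J  K 
 * J   L  M 
 * K   N  O 
   L   H  I 
   M   J  K 
   N   L  M 
   O   N  O 
(> = start, * = accepting)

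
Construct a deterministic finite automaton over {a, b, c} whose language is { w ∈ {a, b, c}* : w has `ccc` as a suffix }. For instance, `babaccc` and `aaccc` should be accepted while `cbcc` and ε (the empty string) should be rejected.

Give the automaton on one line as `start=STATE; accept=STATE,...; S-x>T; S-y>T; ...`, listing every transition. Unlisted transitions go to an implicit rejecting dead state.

start=q0; accept=q3; q0-a>q0; q0-b>q0; q0-c>q1; q1-a>q0; q1-b>q0; q1-c>q2; q2-a>q0; q2-b>q0; q2-c>q3; q3-a>q0; q3-b>q0; q3-c>q3

Remember how much of `ccc` the current input suffix matches. State q0 means no match yet; q1 means the last symbol is `c`; q2 means the last 2 symbols are `cc`; q3 means the last 3 symbols are `ccc`. Only q3 accepts. On a mismatch, fall back to the longest proper suffix that is still a prefix of `ccc`.
With 4 states:
        a   b   c  
>  q0   q0  q0  q1 
   q1   q0  q0  q2 
   q2   q0  q0  q3 
 * q3   q0  q0  q3 
(> = start, * = accepting)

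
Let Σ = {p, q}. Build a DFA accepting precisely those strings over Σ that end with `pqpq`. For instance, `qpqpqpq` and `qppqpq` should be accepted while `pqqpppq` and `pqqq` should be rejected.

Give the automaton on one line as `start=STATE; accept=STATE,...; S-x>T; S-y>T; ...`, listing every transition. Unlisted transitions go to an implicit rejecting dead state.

Remember how much of `pqpq` the current input suffix matches. State s0 means no match yet; s1 means the last symbol is `p`; s2 means the last 2 symbols are `pq`; s3 means the last 3 symbols are `pqp`; s4 means the last 4 symbols are `pqpq`. Only s4 accepts. On a mismatch, fall back to the longest proper suffix that is still a prefix of `pqpq`.
5 states suffice.
        p   q  
>  s0   s1  s0 
   s1   s1  s2 
   s2   s3  s0 
   s3   s1  s4 
 * s4   s3  s0 
(> = start, * = accepting)

start=s0; accept=s4; s0-p>s1; s0-q>s0; s1-p>s1; s1-q>s2; s2-p>s3; s2-q>s0; s3-p>s1; s3-q>s4; s4-p>s3; s4-q>s0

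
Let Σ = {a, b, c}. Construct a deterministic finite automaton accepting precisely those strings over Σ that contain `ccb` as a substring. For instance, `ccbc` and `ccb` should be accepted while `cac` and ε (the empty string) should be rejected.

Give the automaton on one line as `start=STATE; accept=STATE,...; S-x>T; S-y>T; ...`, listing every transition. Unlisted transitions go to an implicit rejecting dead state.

Track how much of `ccb` has been matched so far: state S0 is no progress, S3 is the absorbing accept state reached once `ccb` has occurred. Intermediate states record partial matches; on a mismatch, fall back to the longest reusable overlap.
With 4 states:
        a   b   c  
>  S0   S0  S0  S1 
   S1   S0  S0  S2 
   S2   S0  S3  S2 
 * S3   S3  S3  S3 
(> = start, * = accepting)

start=S0; accept=S3; S0-a>S0; S0-b>S0; S0-c>S1; S1-a>S0; S1-b>S0; S1-c>S2; S2-a>S0; S2-b>S3; S2-c>S2; S3-a>S3; S3-b>S3; S3-c>S3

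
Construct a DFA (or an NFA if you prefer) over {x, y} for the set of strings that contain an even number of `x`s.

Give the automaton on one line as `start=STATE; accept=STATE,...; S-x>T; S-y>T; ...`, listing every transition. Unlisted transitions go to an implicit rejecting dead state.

start=A; accept=A; A-x>B; A-y>A; B-x>A; B-y>B

Keep the running count of `x`s modulo 2: each `x` advances along the cycle A → B → A while other symbols loop. Accept at A.
2 states suffice.
       x  y 
>* A   B  A 
   B   A  B 
(> = start, * = accepting)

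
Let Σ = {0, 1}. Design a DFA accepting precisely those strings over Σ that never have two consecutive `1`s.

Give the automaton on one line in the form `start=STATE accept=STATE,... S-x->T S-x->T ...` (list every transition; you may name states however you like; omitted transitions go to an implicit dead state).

start=S0 accept=S0,S1 S0-0->S0 S0-1->S1 S1-0->S0 S1-1->S2 S2-0->S2 S2-1->S2

This is the complement of 'contains `11`'. Use the same substring-matching states — S0 through S2 holding how much of `11` has just been matched — but flip the accepting set: everything except the trap S2 accepts.
        0   1  
>* S0   S0  S1 
 * S1   S0  S2 
   S2   S2  S2 
(> = start, * = accepting)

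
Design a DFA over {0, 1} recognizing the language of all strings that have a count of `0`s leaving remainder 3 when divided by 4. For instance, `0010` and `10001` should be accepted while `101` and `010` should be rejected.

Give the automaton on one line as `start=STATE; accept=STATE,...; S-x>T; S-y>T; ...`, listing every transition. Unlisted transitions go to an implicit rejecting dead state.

start=q0; accept=q3; q0-0>q1; q0-1>q0; q1-0>q2; q1-1>q1; q2-0>q3; q2-1>q2; q3-0>q0; q3-1>q3

Keep the running count of `0`s modulo 4: each `0` advances along the cycle q0 → q1 → q2 → q3 → q0 while other symbols loop. Accept at q3.
With 4 states:
        0   1  
>  q0   q1  q0 
   q1   q2  q1 
   q2   q3  q2 
 * q3   q0  q3 
(> = start, * = accepting)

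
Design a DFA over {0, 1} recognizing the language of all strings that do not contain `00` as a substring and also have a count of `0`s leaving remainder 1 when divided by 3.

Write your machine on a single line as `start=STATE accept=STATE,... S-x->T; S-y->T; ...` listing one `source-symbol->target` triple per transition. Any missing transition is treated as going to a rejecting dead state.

Run two small machines in parallel and take their product. One (3 states) tracks partial matches of the forbidden pattern `00`; the other (3 states) tracks the count of `0`s modulo 3. Each combined state is a pair, one component from each; accept when both components accept.
       0  1 
>  A   B  A 
 * B   C  D 
   C   E  C 
 * D   F  D 
   E   G  E 
   F   E  H 
   G   C  G 
   H   I  H 
   I   G  A 
(> = start, * = accepting)

start=A; accept=B,D; A-0->B; A-1->A; B-0->C; B-1->D; C-0->E; C-1->C; D-0->F; D-1->D; E-0->G; E-1->E; F-0->E; F-1->H; G-0->C; G-1->G; H-0->I; H-1->H; I-0->G; I-1->A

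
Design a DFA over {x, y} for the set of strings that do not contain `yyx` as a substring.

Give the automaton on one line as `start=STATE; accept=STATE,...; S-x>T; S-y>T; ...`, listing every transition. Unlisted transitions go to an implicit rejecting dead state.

This is the complement of 'contains `yyx`'. Use the same substring-matching states — S0 through S3 holding how much of `yyx` has just been matched — but flip the accepting set: everything except the trap S3 accepts.
4 states suffice.
        x   y  
>* S0   S0  S1 
 * S1   S0  S2 
 * S2   S3  S2 
   S3   S3  S3 
(> = start, * = accepting)

start=S0; accept=S0,S1,S2; S0-x>S0; S0-y>S1; S1-x>S0; S1-y>S2; S2-x>S3; S2-y>S2; S3-x>S3; S3-y>S3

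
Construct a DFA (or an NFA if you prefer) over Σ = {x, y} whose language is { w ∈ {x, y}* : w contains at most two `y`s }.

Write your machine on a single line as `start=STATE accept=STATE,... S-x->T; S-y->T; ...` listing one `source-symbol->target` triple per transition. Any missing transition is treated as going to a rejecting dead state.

start=s0; accept=s0,s1,s2; s0-x->s0; s0-y->s1; s1-x->s1; s1-y->s2; s2-x->s2; s2-y->s3; s3-x->s3; s3-y->s3

Count `y`s, saturating at 3: states s0 through s2 mean 0 through 2 `y`s seen; s3 means more than 2. Each `y` increments (capped at s3); other symbols loop. Accept from {s0, s1, s2}.
4 states suffice.
        x   y  
>* s0   s0  s1 
 * s1   s1  s2 
 * s2   s2  s3 
   s3   s3  s3 
(> = start, * = accepting)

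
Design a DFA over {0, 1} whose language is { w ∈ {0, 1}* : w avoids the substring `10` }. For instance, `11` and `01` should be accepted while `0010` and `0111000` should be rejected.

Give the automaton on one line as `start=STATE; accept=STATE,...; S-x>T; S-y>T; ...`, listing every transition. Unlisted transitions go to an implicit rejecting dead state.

Track partial matches of the forbidden pattern `10`. State q2 is a dead state reached once `10` has occurred; every other state accepts. q0 means no part of `10` is currently matched.
3 states suffice.
        0   1  
>* q0   q0  q1 
 * q1   q2  q1 
   q2   q2  q2 
(> = start, * = accepting)

start=q0; accept=q0,q1; q0-0>q0; q0-1>q1; q1-0>q2; q1-1>q1; q2-0>q2; q2-1>q2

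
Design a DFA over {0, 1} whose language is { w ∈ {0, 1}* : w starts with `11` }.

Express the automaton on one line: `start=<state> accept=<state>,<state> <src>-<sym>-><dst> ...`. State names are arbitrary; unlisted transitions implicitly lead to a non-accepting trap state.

Check the first 2 symbols one by one: A through B record how many have matched `11` so far; any wrong symbol goes to the dead state D. After all 2 match we enter the accepting sink C.
With 4 states:
       0  1 
>  A   D  B 
   B   D  C 
 * C   C  C 
   D   D  D 
(> = start, * = accepting)

start=A accept=C A-0->D A-1->B B-0->D B-1->C C-0->C C-1->C D-0->D D-1->D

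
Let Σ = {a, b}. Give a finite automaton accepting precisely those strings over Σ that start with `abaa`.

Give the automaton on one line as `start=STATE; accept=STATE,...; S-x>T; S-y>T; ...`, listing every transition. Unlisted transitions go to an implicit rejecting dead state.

start=s0; accept=s4; s0-a>s1; s0-b>s5; s1-a>s5; s1-b>s2; s2-a>s3; s2-b>s5; s3-a>s4; s3-b>s5; s4-a>s4; s4-b>s4; s5-a>s5; s5-b>s5

Walk along `abaa` while the input agrees: from s0 take `a` to s1, and so on. Any deviation drops to the rejecting sink s5. Once s4 is reached the prefix is confirmed and every continuation is accepted.
        a   b  
>  s0   s1  s5 
   s1   s5  s2 
   s2   s3  s5 
   s3   s4  s5 
 * s4   s4  s4 
   s5   s5  s5 
(> = start, * = accepting)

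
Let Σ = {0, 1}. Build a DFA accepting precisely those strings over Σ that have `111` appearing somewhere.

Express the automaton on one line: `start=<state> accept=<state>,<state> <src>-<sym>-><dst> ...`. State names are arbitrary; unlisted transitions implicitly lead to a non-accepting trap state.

States s0..s2 record the length of the longest prefix of `111` that matches the current input suffix. Reaching s3 means `111` has been seen, and we stay there forever. Accept from s3.
A 4-state machine:
        0   1  
>  s0   s0  s1 
   s1   s0  s2 
   s2   s0  s3 
 * s3   s3  s3 
(> = start, * = accepting)

start=s0 accept=s3 s0-0->s0 s0-1->s1 s1-0->s0 s1-1->s2 s2-0->s0 s2-1->s3 s3-0->s3 s3-1->s3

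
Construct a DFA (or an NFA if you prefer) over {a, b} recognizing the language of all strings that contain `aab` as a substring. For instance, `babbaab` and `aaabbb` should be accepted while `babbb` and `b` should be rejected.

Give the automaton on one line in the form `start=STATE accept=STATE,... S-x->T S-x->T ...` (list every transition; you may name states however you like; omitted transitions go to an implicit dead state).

States s0..s2 record the length of the longest prefix of `aab` that matches the current input suffix. Reaching s3 means `aab` has been seen, and we stay there forever. Accept from s3.
4 states suffice.
        a   b  
>  s0   s1  s0 
   s1   s2  s0 
   s2   s2  s3 
 * s3   s3  s3 
(> = start, * = accepting)

start=s0 accept=s3 s0-a->s1 s0-b->s0 s1-a->s2 s1-b->s0 s2-a->s2 s2-b->s3 s3-a->s3 s3-b->s3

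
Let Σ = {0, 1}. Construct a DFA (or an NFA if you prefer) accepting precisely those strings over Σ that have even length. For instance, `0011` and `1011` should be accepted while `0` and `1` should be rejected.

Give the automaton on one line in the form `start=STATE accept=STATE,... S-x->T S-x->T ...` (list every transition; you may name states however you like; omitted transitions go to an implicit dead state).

Count input length modulo 2: every symbol advances one step around the cycle q0 → q1 → q0. Accept at q0.
        0   1  
>* q0   q1  q1 
   q1   q0  q0 
(> = start, * = accepting)

start=q0 accept=q0 q0-0->q1 q0-1->q1 q1-0->q0 q1-1->q0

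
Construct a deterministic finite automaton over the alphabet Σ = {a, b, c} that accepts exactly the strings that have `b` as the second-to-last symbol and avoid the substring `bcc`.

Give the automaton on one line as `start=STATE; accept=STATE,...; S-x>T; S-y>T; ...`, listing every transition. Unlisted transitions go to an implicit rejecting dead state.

start=s0; accept=s7,s8,s9; s0-a>s1; s0-b>s2; s0-c>s3; s1-a>s4; s1-b>s5; s1-c>s6; s2-a>s7; s2-b>s8; s2-c>s9; s3-a>s10; s3-b>s11; s3-c>s12; s4-a>s4; s4-b>s5; s4-c>s6; s5-a>s7; s5-b>s8; s5-c>s9; s6-a>s10; s6-b>s11; s6-c>s12; s7-a>s4; s7-b>s5; s7-c>s6; s8-a>s7; s8-b>s8; s8-c>s9; s9-a>s10; s9-b>s11; s9-c>s13; s10-a>s4; s10-b>s5; s10-c>s6; s11-a>s7; s11-b>s8; s11-c>s9; s12-a>s10; s12-b>s11; s12-c>s12; s13-a>s14; s13-b>s15; s13-c>s13; s14-a>s16; s14-b>s17; s14-c>s18; s15-a>s19; s15-b>s20; s15-c>s21; s16-a>s16; s16-b>s17; s16-c>s18; s17-a>s19; s17-b>s20; s17-c>s21; s18-a>s14; s18-b>s15; s18-c>s13; s19-a>s16; s19-b>s17; s19-c>s18; s20-a>s19; s20-b>s20; s20-c>s21; s21-a>s14; s21-b>s15; s21-c>s13

Handle the two conditions separately and then intersect. One (13 states) tracks the last 2 symbols read; the other (4 states) tracks partial matches of the forbidden pattern `bcc`. Each combined state is a pair, one component from each; accept when both components accept.
          a    b    c  
>  s0     s1   s2   s3 
   s1     s4   s5   s6 
   s2     s7   s8   s9 
   s3    s10  s11  s12 
   s4     s4   s5   s6 
   s5     s7   s8   s9 
   s6    s10  s11  s12 
 * s7     s4   s5   s6 
 * s8     s7   s8   s9 
 * s9    s10  s11  s13 
   s10    s4   s5   s6 
   s11    s7   s8   s9 
   s12   s10  s11  s12 
   s13   s14  s15  s13 
   s14   s16  s17  s18 
   s15   s19  s20  s21 
   s16   s16  s17  s18 
   s17   s19  s20  s21 
   s18   s14  s15  s13 
   s19   s16  s17  s18 
   s20   s19  s20  s21 
   s21   s14  s15  s13 
(> = start, * = accepting)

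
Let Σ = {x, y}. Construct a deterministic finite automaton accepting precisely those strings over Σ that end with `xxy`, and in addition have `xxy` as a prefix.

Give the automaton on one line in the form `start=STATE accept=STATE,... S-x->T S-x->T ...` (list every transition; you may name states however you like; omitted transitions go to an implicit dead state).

start=q0 accept=q4 q0-x->q1 q0-y->q2 q1-x->q3 q1-y->q2 q2-x->q2 q2-y->q2 q3-x->q2 q3-y->q4 q4-x->q5 q4-y->q6 q5-x->q7 q5-y->q6 q6-x->q5 q6-y->q6 q7-x->q7 q7-y->q4

Handle the two conditions separately and then intersect. One (4 states) tracks how much of the suffix `xxy` has currently been matched; the other (5 states) tracks whether the input so far still matches the prefix `xxy`. Each combined state is a pair, one component from each; accept when both components accept. Equivalent product states are then merged.
8 states suffice.
        x   y  
>  q0   q1  q2 
   q1   q3  q2 
   q2   q2  q2 
   q3   q2  q4 
 * q4   q5  q6 
   q5   q7  q6 
   q6   q5  q6 
   q7   q7  q4 
(> = start, * = accepting)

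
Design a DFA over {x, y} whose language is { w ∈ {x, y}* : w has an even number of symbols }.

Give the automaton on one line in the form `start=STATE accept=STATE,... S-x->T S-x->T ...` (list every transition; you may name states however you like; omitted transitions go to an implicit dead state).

start=s0 accept=s0 s0-x->s1 s0-y->s1 s1-x->s0 s1-y->s0

Count input length modulo 2: every symbol advances one step around the cycle s0 → s1 → s0. Accept at s0.
A 2-state machine:
        x   y  
>* s0   s1  s1 
   s1   s0  s0 
(> = start, * = accepting)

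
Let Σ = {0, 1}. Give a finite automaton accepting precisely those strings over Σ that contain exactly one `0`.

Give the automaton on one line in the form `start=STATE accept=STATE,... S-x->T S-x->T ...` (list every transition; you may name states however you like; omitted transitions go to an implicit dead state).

start=s0 accept=s1 s0-0->s1 s0-1->s0 s1-0->s2 s1-1->s1 s2-0->s2 s2-1->s2

Count `0`s, saturating at 2: state s0 means no `0` yet, s1 means one `0` seen, s2 means more than one. Each `0` increments (capped at s2); other symbols loop. Accept from {s1}.
A 3-state machine:
        0   1  
>  s0   s1  s0 
 * s1   s2  s1 
   s2   s2  s2 
(> = start, * = accepting)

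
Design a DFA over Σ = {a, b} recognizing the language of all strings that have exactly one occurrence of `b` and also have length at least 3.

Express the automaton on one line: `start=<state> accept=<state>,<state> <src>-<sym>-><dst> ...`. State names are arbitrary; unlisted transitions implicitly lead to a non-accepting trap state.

start=q0 accept=q6 q0-a->q1 q0-b->q2 q1-a->q3 q1-b->q4 q2-a->q4 q2-b->q5 q3-a->q3 q3-b->q6 q4-a->q6 q4-b->q5 q5-a->q5 q5-b->q5 q6-a->q6 q6-b->q5

Run two small machines in parallel and take their product. The first has 3 states tracking the count of `b`s, saturating at 2; the second has 5 states tracking the input length, saturating at 4. A product state is a pair (one from each), accepting exactly when both do. Minimizing collapses redundant product states.
7 states suffice.
        a   b  
>  q0   q1  q2 
   q1   q3  q4 
   q2   q4  q5 
   q3   q3  q6 
   q4   q6  q5 
   q5   q5  q5 
 * q6   q6  q5 
(> = start, * = accepting)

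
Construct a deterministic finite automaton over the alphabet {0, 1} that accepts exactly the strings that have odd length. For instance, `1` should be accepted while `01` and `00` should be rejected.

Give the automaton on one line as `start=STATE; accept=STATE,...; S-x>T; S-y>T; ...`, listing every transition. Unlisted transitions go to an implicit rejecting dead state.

start=q0; accept=q1; q0-0>q1; q0-1>q1; q1-0>q0; q1-1>q0

Count input length modulo 2: every symbol advances one step around the cycle q0 → q1 → q0. Accept at q1.
2 states suffice.
        0   1  
>  q0   q1  q1 
 * q1   q0  q0 
(> = start, * = accepting)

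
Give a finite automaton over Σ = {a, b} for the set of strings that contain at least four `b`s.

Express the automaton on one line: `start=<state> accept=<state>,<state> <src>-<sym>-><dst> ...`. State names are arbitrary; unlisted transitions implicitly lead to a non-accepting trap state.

start=q0 accept=q4,q5 q0-a->q0 q0-b->q1 q1-a->q1 q1-b->q2 q2-a->q2 q2-b->q3 q3-a->q3 q3-b->q4 q4-a->q4 q4-b->q5 q5-a->q5 q5-b->q5

Count `b`s, saturating at 5: states q0 through q4 mean 0 through 4 `b`s seen; q5 means more than 4. Each `b` increments (capped at q5); other symbols loop. Accept from {q4, q5}.
A 6-state machine:
        a   b  
>  q0   q0  q1 
   q1   q1  q2 
   q2   q2  q3 
   q3   q3  q4 
 * q4   q4  q5 
 * q5   q5  q5 
(> = start, * = accepting)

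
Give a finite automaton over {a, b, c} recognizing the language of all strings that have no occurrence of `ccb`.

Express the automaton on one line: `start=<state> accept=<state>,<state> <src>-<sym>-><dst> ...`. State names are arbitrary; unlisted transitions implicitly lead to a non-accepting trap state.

This is the complement of 'contains `ccb`'. Use the same substring-matching states — q0 through q3 holding how much of `ccb` has just been matched — but flip the accepting set: everything except the trap q3 accepts.
4 states suffice.
        a   b   c  
>* q0   q0  q0  q1 
 * q1   q0  q0  q2 
 * q2   q0  q3  q2 
   q3   q3  q3  q3 
(> = start, * = accepting)

start=q0 accept=q0,q1,q2 q0-a->q0 q0-b->q0 q0-c->q1 q1-a->q0 q1-b->q0 q1-c->q2 q2-a->q0 q2-b->q3 q2-c->q2 q3-a->q3 q3-b->q3 q3-c->q3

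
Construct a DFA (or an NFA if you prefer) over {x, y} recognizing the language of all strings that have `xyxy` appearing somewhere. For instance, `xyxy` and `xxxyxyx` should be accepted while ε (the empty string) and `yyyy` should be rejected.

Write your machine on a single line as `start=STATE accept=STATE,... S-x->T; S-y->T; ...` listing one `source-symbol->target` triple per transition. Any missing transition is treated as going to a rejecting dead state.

start=A; accept=E; A-x->B; A-y->A; B-x->B; B-y->C; C-x->D; C-y->A; D-x->B; D-y->E; E-x->E; E-y->E

Track how much of `xyxy` has been matched so far: state A is no progress, E is the absorbing accept state reached once `xyxy` has occurred. Intermediate states record partial matches; on a mismatch, fall back to the longest reusable overlap.
A 5-state machine:
       x  y 
>  A   B  A 
   B   B  C 
   C   D  A 
   D   B  E 
 * E   E  E 
(> = start, * = accepting)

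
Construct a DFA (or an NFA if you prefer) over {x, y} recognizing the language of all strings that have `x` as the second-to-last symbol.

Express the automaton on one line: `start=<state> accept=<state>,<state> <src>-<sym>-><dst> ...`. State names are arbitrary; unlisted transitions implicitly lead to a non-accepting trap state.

start=S0 accept=S3,S4 S0-x->S1 S0-y->S2 S1-x->S3 S1-y->S4 S2-x->S5 S2-y->S6 S3-x->S3 S3-y->S4 S4-x->S5 S4-y->S6 S5-x->S3 S5-y->S4 S6-x->S5 S6-y->S6

A DFA must remember the last 2 symbols (since which symbol is second-to-last isn't known until the input ends). Use one state per possible window of the last ≤2 symbols; accept from those whose window starts with `x`.
        x   y  
>  S0   S1  S2 
   S1   S3  S4 
   S2   S5  S6 
 * S3   S3  S4 
 * S4   S5  S6 
   S5   S3  S4 
   S6   S5  S6 
(> = start, * = accepting)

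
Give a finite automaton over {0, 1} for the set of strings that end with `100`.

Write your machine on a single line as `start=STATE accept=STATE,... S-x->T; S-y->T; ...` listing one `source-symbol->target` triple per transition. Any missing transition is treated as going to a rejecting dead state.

start=S0; accept=S3; S0-0->S0; S0-1->S1; S1-0->S2; S1-1->S1; S2-0->S3; S2-1->S1; S3-0->S0; S3-1->S1

Let each state record the length of the longest suffix of the input read so far that is also a prefix of `100`. S1 means the last symbol is `1`; S2 means the last 2 symbols are `10`; S3 means the last 3 symbols are `100`. Accept only at S3, where the string currently ends in `100`.
With 4 states:
        0   1  
>  S0   S0  S1 
   S1   S2  S1 
   S2   S3  S1 
 * S3   S0  S1 
(> = start, * = accepting)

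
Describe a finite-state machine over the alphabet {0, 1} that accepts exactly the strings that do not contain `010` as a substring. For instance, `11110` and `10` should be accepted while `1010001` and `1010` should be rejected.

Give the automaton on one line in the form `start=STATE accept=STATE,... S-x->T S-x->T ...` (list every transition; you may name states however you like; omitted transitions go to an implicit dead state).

This is the complement of 'contains `010`'. Use the same substring-matching states — q0 through q3 holding how much of `010` has just been matched — but flip the accepting set: everything except the trap q3 accepts.
        0   1  
>* q0   q1  q0 
 * q1   q1  q2 
 * q2   q3  q0 
   q3   q3  q3 
(> = start, * = accepting)

start=q0 accept=q0,q1,q2 q0-0->q1 q0-1->q0 q1-0->q1 q1-1->q2 q2-0->q3 q2-1->q0 q3-0->q3 q3-1->q3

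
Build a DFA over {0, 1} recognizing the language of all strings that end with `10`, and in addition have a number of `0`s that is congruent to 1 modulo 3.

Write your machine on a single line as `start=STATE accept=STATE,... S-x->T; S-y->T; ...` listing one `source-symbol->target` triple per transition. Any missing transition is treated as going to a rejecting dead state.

Run two small machines in parallel and take their product. The first has 3 states tracking how much of the suffix `10` has currently been matched; the second has 3 states tracking the count of `0`s modulo 3. A product state is a pair (one from each), accepting exactly when both do. After merging equivalent states the machine shrinks.
        0   1  
>  S0   S1  S2 
   S1   S3  S1 
   S2   S4  S2 
   S3   S0  S3 
 * S4   S3  S1 
(> = start, * = accepting)

start=S0; accept=S4; S0-0->S1; S0-1->S2; S1-0->S3; S1-1->S1; S2-0->S4; S2-1->S2; S3-0->S0; S3-1->S3; S4-0->S3; S4-1->S1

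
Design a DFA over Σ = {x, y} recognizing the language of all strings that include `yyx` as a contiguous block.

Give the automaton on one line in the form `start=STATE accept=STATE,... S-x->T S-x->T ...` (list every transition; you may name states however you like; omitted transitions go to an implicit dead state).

start=q0 accept=q3 q0-x->q0 q0-y->q1 q1-x->q0 q1-y->q2 q2-x->q3 q2-y->q2 q3-x->q3 q3-y->q3

Track how much of `yyx` has been matched so far: state q0 is no progress, q3 is the absorbing accept state reached once `yyx` has occurred. Intermediate states record partial matches; on a mismatch, fall back to the longest reusable overlap.
A 4-state machine:
        x   y  
>  q0   q0  q1 
   q1   q0  q2 
   q2   q3  q2 
 * q3   q3  q3 
(> = start, * = accepting)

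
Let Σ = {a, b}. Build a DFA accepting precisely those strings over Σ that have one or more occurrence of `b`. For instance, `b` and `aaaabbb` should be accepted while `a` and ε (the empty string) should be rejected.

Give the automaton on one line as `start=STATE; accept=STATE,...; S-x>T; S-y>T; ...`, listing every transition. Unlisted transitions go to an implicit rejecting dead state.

Count `b`s, saturating at 2: state q0 means no `b` yet, q1 means one `b` seen, q2 means more than one. Each `b` increments (capped at q2); other symbols loop. Accept from {q1, q2}.
A 3-state machine:
        a   b  
>  q0   q0  q1 
 * q1   q1  q2 
 * q2   q2  q2 
(> = start, * = accepting)

start=q0; accept=q1,q2; q0-a>q0; q0-b>q1; q1-a>q1; q1-b>q2; q2-a>q2; q2-b>q2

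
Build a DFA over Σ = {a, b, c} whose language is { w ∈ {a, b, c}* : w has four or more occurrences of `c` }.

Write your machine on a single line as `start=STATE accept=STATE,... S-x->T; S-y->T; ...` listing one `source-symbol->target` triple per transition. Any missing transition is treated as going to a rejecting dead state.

start=q0; accept=q4,q5; q0-a->q0; q0-b->q0; q0-c->q1; q1-a->q1; q1-b->q1; q1-c->q2; q2-a->q2; q2-b->q2; q2-c->q3; q3-a->q3; q3-b->q3; q3-c->q4; q4-a->q4; q4-b->q4; q4-c->q5; q5-a->q5; q5-b->q5; q5-c->q5

Only the number of `c`s matters, and only up to 5. Make a chain q0 → q1 → q2 → q3 → q4 → q5 advanced by each `c` (with q5 absorbing); every other symbol self-loops. The accepting set is {q4, q5}.
        a   b   c  
>  q0   q0  q0  q1 
   q1   q1  q1  q2 
   q2   q2  q2  q3 
   q3   q3  q3  q4 
 * q4   q4  q4  q5 
 * q5   q5  q5  q5 
(> = start, * = accepting)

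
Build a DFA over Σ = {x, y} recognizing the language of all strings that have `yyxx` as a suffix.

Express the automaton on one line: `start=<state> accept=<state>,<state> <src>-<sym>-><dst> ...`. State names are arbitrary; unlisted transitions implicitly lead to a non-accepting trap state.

start=s0 accept=s4 s0-x->s0 s0-y->s1 s1-x->s0 s1-y->s2 s2-x->s3 s2-y->s2 s3-x->s4 s3-y->s1 s4-x->s0 s4-y->s1

Remember how much of `yyxx` the current input suffix matches. State s0 means no match yet; s1 means the last symbol is `y`; s2 means the last 2 symbols are `yy`; s3 means the last 3 symbols are `yyx`; s4 means the last 4 symbols are `yyxx`. Only s4 accepts. On a mismatch, fall back to the longest proper suffix that is still a prefix of `yyxx`.
With 5 states:
        x   y  
>  s0   s0  s1 
   s1   s0  s2 
   s2   s3  s2 
   s3   s4  s1 
 * s4   s0  s1 
(> = start, * = accepting)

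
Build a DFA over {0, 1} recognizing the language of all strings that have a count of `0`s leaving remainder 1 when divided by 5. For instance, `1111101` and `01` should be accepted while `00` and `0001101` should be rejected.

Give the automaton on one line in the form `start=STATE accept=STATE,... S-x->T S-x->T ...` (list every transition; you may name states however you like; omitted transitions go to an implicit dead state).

The only thing that matters is how many `0`s have appeared, reduced mod 5. Use one state per residue: A for 0, …, E for 4. Reading `0` moves to the next residue; anything else stays put. B is accepting.
5 states suffice.
       0  1 
>  A   B  A 
 * B   C  B 
   C   D  C 
   D   E  D 
   E   A  E 
(> = start, * = accepting)

start=A accept=B A-0->B A-1->A B-0->C B-1->B C-0->D C-1->C D-0->E D-1->D E-0->A E-1->E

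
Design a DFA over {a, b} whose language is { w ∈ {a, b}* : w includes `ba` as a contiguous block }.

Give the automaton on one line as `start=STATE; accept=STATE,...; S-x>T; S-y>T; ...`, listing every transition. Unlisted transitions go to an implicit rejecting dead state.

Track how much of `ba` has been matched so far: state S0 is no progress, S2 is the absorbing accept state reached once `ba` has occurred. Intermediate states record partial matches; on a mismatch, fall back to the longest reusable overlap.
A 3-state machine:
        a   b  
>  S0   S0  S1 
   S1   S2  S1 
 * S2   S2  S2 
(> = start, * = accepting)

start=S0; accept=S2; S0-a>S0; S0-b>S1; S1-a>S2; S1-b>S1; S2-a>S2; S2-b>S2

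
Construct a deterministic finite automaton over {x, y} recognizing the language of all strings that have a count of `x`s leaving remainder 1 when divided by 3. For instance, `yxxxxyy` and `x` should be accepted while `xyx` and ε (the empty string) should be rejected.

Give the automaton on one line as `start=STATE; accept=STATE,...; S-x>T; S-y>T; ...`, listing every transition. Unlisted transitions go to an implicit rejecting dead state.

start=s0; accept=s1; s0-x>s1; s0-y>s0; s1-x>s2; s1-y>s1; s2-x>s0; s2-y>s2

The only thing that matters is how many `x`s have appeared, reduced mod 3. Use one state per residue: s0 for 0, …, s2 for 2. Reading `x` moves to the next residue; anything else stays put. s1 is accepting.
3 states suffice.
        x   y  
>  s0   s1  s0 
 * s1   s2  s1 
   s2   s0  s2 
(> = start, * = accepting)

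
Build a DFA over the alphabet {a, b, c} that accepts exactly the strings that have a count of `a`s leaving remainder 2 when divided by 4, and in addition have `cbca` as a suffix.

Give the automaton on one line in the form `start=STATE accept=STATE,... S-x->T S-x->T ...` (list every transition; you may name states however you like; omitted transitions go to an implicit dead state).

start=s0 accept=s16 s0-a->s1 s0-b->s0 s0-c->s2 s1-a->s3 s1-b->s1 s1-c->s4 s2-a->s1 s2-b->s5 s2-c->s2 s3-a->s6 s3-b->s3 s3-c->s7 s4-a->s3 s4-b->s8 s4-c->s4 s5-a->s1 s5-b->s0 s5-c->s9 s6-a->s0 s6-b->s6 s6-c->s10 s7-a->s6 s7-b->s11 s7-c->s7 s8-a->s3 s8-b->s1 s8-c->s12 s9-a->s13 s9-b->s5 s9-c->s2 s10-a->s0 s10-b->s14 s10-c->s10 s11-a->s6 s11-b->s3 s11-c->s15 s12-a->s16 s12-b->s8 s12-c->s4 s13-a->s3 s13-b->s1 s13-c->s4 s14-a->s0 s14-b->s6 s14-c->s17 s15-a->s18 s15-b->s11 s15-c->s7 s16-a->s6 s16-b->s3 s16-c->s7 s17-a->s19 s17-b->s14 s17-c->s10 s18-a->s0 s18-b->s6 s18-c->s10 s19-a->s1 s19-b->s0 s19-c->s2

Build one automaton per condition and run them in lockstep. One (4 states) tracks the count of `a`s modulo 4; the other (5 states) tracks how much of the suffix `cbca` has currently been matched. Each combined state is a pair, one component from each; accept when both components accept.
          a    b    c  
>  s0     s1   s0   s2 
   s1     s3   s1   s4 
   s2     s1   s5   s2 
   s3     s6   s3   s7 
   s4     s3   s8   s4 
   s5     s1   s0   s9 
   s6     s0   s6  s10 
   s7     s6  s11   s7 
   s8     s3   s1  s12 
   s9    s13   s5   s2 
   s10    s0  s14  s10 
   s11    s6   s3  s15 
   s12   s16   s8   s4 
   s13    s3   s1   s4 
   s14    s0   s6  s17 
   s15   s18  s11   s7 
 * s16    s6   s3   s7 
   s17   s19  s14  s10 
   s18    s0   s6  s10 
   s19    s1   s0   s2 
(> = start, * = accepting)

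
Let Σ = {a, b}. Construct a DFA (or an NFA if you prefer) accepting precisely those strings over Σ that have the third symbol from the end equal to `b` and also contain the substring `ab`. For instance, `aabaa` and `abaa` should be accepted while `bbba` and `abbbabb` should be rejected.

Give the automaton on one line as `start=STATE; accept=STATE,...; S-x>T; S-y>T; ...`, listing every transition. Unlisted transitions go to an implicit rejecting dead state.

start=q0; accept=q7,q8,q9,q10; q0-a>q1; q0-b>q2; q1-a>q1; q1-b>q3; q2-a>q4; q2-b>q2; q3-a>q5; q3-b>q6; q4-a>q1; q4-b>q7; q5-a>q8; q5-b>q7; q6-a>q9; q6-b>q10; q7-a>q5; q7-b>q6; q8-a>q1; q8-b>q3; q9-a>q8; q9-b>q7; q10-a>q9; q10-b>q10

Handle the two conditions separately and then intersect. The first has 15 states tracking the last 3 symbols read; the second has 3 states tracking whether and how much of `ab` has been seen. A product state is a pair (one from each), accepting exactly when both do. After merging equivalent states the machine shrinks.
11 states suffice.
          a    b  
>  q0     q1   q2 
   q1     q1   q3 
   q2     q4   q2 
   q3     q5   q6 
   q4     q1   q7 
   q5     q8   q7 
   q6     q9  q10 
 * q7     q5   q6 
 * q8     q1   q3 
 * q9     q8   q7 
 * q10    q9  q10 
(> = start, * = accepting)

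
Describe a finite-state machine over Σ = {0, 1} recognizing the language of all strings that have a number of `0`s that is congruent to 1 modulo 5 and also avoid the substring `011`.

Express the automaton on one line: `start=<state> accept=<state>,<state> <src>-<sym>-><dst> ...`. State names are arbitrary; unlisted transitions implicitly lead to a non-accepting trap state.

start=q0 accept=q1,q3 q0-0->q1 q0-1->q0 q1-0->q2 q1-1->q3 q2-0->q4 q2-1->q5 q3-0->q2 q3-1->q6 q4-0->q7 q4-1->q8 q5-0->q4 q5-1->q6 q6-0->q6 q6-1->q6 q7-0->q9 q7-1->q10 q8-0->q7 q8-1->q6 q9-0->q1 q9-1->q11 q10-0->q9 q10-1->q6 q11-0->q1 q11-1->q6

Build one automaton per condition and run them in lockstep. One (5 states) tracks the count of `0`s modulo 5; the other (4 states) tracks partial matches of the forbidden pattern `011`. Each combined state is a pair, one component from each; accept when both components accept. Minimizing collapses redundant product states.
A 12-state machine:
          0    1  
>  q0     q1   q0 
 * q1     q2   q3 
   q2     q4   q5 
 * q3     q2   q6 
   q4     q7   q8 
   q5     q4   q6 
   q6     q6   q6 
   q7     q9  q10 
   q8     q7   q6 
   q9     q1  q11 
   q10    q9   q6 
   q11    q1   q6 
(> = start, * = accepting)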